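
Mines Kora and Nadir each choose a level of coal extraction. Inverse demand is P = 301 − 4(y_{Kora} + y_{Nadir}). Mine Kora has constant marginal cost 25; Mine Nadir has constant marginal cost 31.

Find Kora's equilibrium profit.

2209

Mine Kora's profit: π = y_{Kora}(301 − 4(y_{Kora} + y_{Nadir})) − 25y_{Kora}.
∂π/∂y_{Kora} = 276 − 8y_{Kora} − 4y_{Nadir} = 0, so y_{Kora} = 34.5 − 0.5y_{Nadir}.
By the same steps for Nadir: y_{Nadir} = 33.75 − 0.5y_{Kora}.
Plugging y_{Nadir} into Kora's best response: y_{Kora} = 34.5 − 0.5(33.75 − 0.5y_{Kora}) ⇒ 0.75y_{Kora} = 17.625, so y_{Kora} = 23.5.
Then y_{Nadir} = 33.75 − 0.5·23.5 = 22.
Price P = 301 − 4·45.5 = 119.
Kora's profit: (119 − 25)·23.5 = 2209.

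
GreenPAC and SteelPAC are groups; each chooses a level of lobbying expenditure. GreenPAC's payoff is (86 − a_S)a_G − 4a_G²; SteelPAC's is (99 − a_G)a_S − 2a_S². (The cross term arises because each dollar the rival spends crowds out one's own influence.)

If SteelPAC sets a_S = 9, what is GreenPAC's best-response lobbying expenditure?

Expanding GreenPAC's payoff: 86a_G − a_Sa_G − 4a_G².
∂π/∂a_G = 86 − a_S − 8a_G = 0, so a_G = 10.75 − 0.125a_S.
At a_S = 9: a_G = 10.75 − 0.125·9 = 9.625.

9.625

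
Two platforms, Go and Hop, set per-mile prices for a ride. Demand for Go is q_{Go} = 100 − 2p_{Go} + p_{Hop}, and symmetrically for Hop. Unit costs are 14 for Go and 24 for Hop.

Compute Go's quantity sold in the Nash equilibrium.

60

Go's profit: π = (p_{Go} − 14)(100 − 2p_{Go} + p_{Hop}).
∂π/∂p_{Go} = 128 − 4p_{Go} + p_{Hop} = 0 ⇒ p_{Go} = 32 + 0.25p_{Hop}.
Similarly p_{Hop} = 37 + 0.25p_{Go}.
Substituting the second reaction function into the first: p_{Go} = 32 + 0.25(37 + 0.25p_{Go}), which gives 0.9375p_{Go} = 41.25 ⇒ p_{Go} = 44.
Then p_{Hop} = 37 + 0.25·44 = 48.
q_{Go} = 100 − 2·44 + 48 = 60.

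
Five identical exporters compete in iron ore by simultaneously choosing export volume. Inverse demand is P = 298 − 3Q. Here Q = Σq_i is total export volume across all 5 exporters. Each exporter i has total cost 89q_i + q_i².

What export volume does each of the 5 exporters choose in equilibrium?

A representative exporter's profit is π_i = q_i(298 − 3Q) − 89q_i − q_i², with Q = q_i + Σ_{j≠i} q_j.
First-order condition: 209 − 8q_i − 3Σ_{j≠i} q_j = 0.
In a symmetric equilibrium every exporter chooses the same q, so Σ_{j≠i} q_j = 4q. The condition becomes 209 − 20q = 0, giving q = 209/20 = 10.45.

10.45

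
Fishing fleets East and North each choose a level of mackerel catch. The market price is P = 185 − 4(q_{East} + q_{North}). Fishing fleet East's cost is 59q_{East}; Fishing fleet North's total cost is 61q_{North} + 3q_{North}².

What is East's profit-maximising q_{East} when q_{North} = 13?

9.25

Fishing fleet East's profit: π = q_{East}(185 − 4(q_{East} + q_{North})) − 59q_{East}.
∂π/∂q_{East} = 126 − 8q_{East} − 4q_{North} = 0, so q_{East} = 15.75 − 0.5q_{North}.
At q_{North} = 13: q_{East} = 15.75 − 0.5·13 = 9.25.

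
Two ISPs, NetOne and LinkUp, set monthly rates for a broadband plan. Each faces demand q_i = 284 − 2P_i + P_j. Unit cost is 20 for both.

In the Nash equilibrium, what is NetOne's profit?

15488

NetOne's profit: π = (P_{NetOne} − 20)(284 − 2P_{NetOne} + P_{LinkUp}).
∂π/∂P_{NetOne} = 324 − 4P_{NetOne} + P_{LinkUp} = 0 ⇒ P_{NetOne} = 81 + 0.25P_{LinkUp}.
By symmetry P_{LinkUp} = P_{NetOne}; substituting into the reaction function, 0.75P_{NetOne} = 81 and P_{NetOne} = 108.
q_{NetOne} = 284 − 2·108 + 108 = 176.
Profit = (108 − 20)·176 = 15488.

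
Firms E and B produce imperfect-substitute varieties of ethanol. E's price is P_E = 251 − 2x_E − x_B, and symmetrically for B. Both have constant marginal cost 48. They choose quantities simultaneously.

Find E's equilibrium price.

129.2

Firm E's profit: π = x_E(251 − 2x_E − x_B) − 48x_E.
∂π/∂x_E = 203 − 4x_E − x_B = 0 ⇒ x_E = 50.75 − 0.25x_B.
The game is symmetric, so in equilibrium x_B = x_E: the reaction function gives 1.25x_E = 50.75, hence x_E = 40.6.
P_E = 251 − 2·40.6 − 40.6 = 129.2.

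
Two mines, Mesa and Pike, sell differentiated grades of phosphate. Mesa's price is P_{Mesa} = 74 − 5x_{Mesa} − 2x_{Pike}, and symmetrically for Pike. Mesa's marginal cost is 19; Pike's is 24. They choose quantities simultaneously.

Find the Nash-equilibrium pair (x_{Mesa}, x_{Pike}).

Mine Mesa's profit: π = x_{Mesa}(74 − 5x_{Mesa} − 2x_{Pike}) − 19x_{Mesa}.
∂π/∂x_{Mesa} = 55 − 10x_{Mesa} − 2x_{Pike} = 0 ⇒ x_{Mesa} = 5.5 − 0.2x_{Pike}.
Similarly x_{Pike} = 5 − 0.2x_{Mesa}.
Plugging x_{Pike} into Mesa's best response: x_{Mesa} = 5.5 − 0.2(5 − 0.2x_{Mesa}) ⇒ 0.96x_{Mesa} = 4.5, so x_{Mesa} = 4.6875.
Then x_{Pike} = 5 − 0.2·4.6875 = 4.0625.

4.6875, 4.0625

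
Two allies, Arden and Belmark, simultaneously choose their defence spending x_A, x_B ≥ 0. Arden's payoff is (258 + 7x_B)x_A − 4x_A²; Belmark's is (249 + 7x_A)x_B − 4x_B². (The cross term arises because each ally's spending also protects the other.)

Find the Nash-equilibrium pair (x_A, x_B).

Expanding Arden's payoff: 258x_A + 7x_Bx_A − 4x_A².
∂π/∂x_A = 258 + 7x_B − 8x_A = 0, so x_A = 32.25 + 0.875x_B.
Likewise for Belmark: x_B = 31.125 + 0.875x_A.
Plugging x_B into Arden's best response: x_A = 32.25 + 0.875(31.125 + 0.875x_A) ⇒ (15/64)x_A = 3807/64, so x_A = 253.8.
Then x_B = 31.125 + 0.875·253.8 = 253.2.

253.8, 253.2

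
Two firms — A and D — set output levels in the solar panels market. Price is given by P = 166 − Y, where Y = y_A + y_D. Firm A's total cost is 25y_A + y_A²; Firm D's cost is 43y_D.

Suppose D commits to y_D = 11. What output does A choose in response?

Firm A's profit: π = y_A(166 − (y_A + y_D)) − 25y_A − y_A².
∂π/∂y_A = 141 − 4y_A − y_D = 0, so y_A = 35.25 − 0.25y_D.
At y_D = 11: y_A = 35.25 − 0.25·11 = 32.5.

32.5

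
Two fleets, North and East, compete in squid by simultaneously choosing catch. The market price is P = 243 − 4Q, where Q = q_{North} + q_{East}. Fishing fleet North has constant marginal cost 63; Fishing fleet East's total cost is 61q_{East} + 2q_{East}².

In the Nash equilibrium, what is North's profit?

1281.64

Fishing fleet North's profit: π = q_{North}(243 − 4(q_{North} + q_{East})) − 63q_{North}.
∂π/∂q_{North} = 180 − 8q_{North} − 4q_{East} = 0, so q_{North} = 22.5 − 0.5q_{East}.
For East: ∂π/∂q_{East} = 182 − 12q_{East} − 4q_{North} = 0 ⇒ q_{East} = 91/6 − (1/3)q_{North}.
Plugging q_{East} into North's best response: q_{North} = 22.5 − 0.5(91/6 − (1/3)q_{North}) ⇒ (5/6)q_{North} = 179/12, so q_{North} = 17.9.
Then q_{East} = 91/6 − (1/3)·17.9 = 9.2.
Price P = 243 − 4·27.1 = 134.6.
North's profit: (134.6 − 63)·17.9 = 1281.64.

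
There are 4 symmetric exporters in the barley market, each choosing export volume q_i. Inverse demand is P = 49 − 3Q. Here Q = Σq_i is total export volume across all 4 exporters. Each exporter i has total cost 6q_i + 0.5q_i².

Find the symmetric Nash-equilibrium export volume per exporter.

2.6875

A representative exporter's profit is π_i = q_i(49 − 3Q) − 6q_i − 0.5q_i², with Q = q_i + Σ_{j≠i} q_j.
First-order condition: 43 − 7q_i − 3Σ_{j≠i} q_j = 0.
In a symmetric equilibrium every exporter chooses the same q, so Σ_{j≠i} q_j = 3q. The condition becomes 43 − 16q = 0, giving q = 43/16 = 2.6875.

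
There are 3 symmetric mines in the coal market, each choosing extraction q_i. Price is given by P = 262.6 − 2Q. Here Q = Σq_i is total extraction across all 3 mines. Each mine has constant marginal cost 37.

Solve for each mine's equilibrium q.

28.2

A representative mine's profit is π_i = q_i(262.6 − 2Q) − 37q_i, with Q = q_i + Σ_{j≠i} q_j.
First-order condition: 225.6 − 4q_i − 2Σ_{j≠i} q_j = 0.
Imposing symmetry (q_j = q for all j) turns Σ_{j≠i} q_j into 2q, so 225.6 = 8q and q = 28.2.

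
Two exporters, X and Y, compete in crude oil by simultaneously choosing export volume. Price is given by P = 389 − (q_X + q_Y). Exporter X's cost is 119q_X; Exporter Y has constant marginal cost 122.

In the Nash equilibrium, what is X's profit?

Exporter X's profit: π = q_X(389 − (q_X + q_Y)) − 119q_X.
∂π/∂q_X = 270 − 2q_X − q_Y = 0, so q_X = 135 − 0.5q_Y.
By the same steps for Y: q_Y = 133.5 − 0.5q_X.
Solving the two reaction functions simultaneously: (1 − (−0.5)(−0.5))q_X = 135 − 0.5·133.5, so 0.75q_X = 68.25 and q_X = 91.
Then q_Y = 133.5 − 0.5·91 = 88.
Price P = 389 − 179 = 210.
X's profit: (210 − 119)·91 = 8281.

8281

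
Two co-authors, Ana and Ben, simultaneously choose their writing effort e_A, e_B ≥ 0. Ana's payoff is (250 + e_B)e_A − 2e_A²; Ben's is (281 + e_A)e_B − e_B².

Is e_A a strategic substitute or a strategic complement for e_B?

strategic complements

Expanding Ana's payoff: 250e_A + e_Be_A − 2e_A².
∂π/∂e_A = 250 + e_B − 4e_A = 0, so e_A = 62.5 + 0.25e_B.
The best-response slope de_A/de_B = 0.25 > 0: the reaction function is upward-sloping, so the choices are strategic complements.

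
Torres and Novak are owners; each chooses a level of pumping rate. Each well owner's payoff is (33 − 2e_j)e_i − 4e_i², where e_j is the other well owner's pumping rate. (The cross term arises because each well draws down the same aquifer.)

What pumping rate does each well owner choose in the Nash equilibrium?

3.3

Torres's payoff is (33 − 2e_N)e_T − 4e_T².
∂π/∂e_T = 33 − 2e_N − 8e_T = 0, so e_T = 4.125 − 0.25e_N.
Setting e_T = e_N in the reaction function: e_T = 4.125 − 0.25e_T, so e_T = 4.125 / 1.25 = 3.3.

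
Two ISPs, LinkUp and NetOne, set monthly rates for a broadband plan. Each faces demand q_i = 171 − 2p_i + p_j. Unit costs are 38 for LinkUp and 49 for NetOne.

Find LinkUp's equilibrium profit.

LinkUp's profit: π = (p_{LinkUp} − 38)(171 − 2p_{LinkUp} + p_{NetOne}).
∂π/∂p_{LinkUp} = 247 − 4p_{LinkUp} + p_{NetOne} = 0 ⇒ p_{LinkUp} = 61.75 + 0.25p_{NetOne}.
Similarly p_{NetOne} = 67.25 + 0.25p_{LinkUp}.
Solving the two reaction functions simultaneously: (1 − (0.25)(0.25))p_{LinkUp} = 61.75 + 0.25·67.25, so 0.9375p_{LinkUp} = 78.5625 and p_{LinkUp} = 83.8.
Then p_{NetOne} = 67.25 + 0.25·83.8 = 88.2.
q_{LinkUp} = 171 − 2·83.8 + 88.2 = 91.6.
Profit = (83.8 − 38)·91.6 = 4195.28.

4195.28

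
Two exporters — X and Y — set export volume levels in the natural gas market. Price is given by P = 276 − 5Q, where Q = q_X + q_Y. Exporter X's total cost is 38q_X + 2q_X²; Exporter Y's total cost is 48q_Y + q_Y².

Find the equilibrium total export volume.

26

Exporter X's profit: π = q_X(276 − 5(q_X + q_Y)) − 38q_X − 2q_X².
∂π/∂q_X = 238 − 14q_X − 5q_Y = 0, so q_X = 17 − (5/14)q_Y.
For Y: ∂π/∂q_Y = 228 − 12q_Y − 5q_X = 0 ⇒ q_Y = 19 − (5/12)q_X.
Solving the two reaction functions simultaneously: (1 − (−5/14)(−5/12))q_X = 17 − (5/14)·19, so (143/168)q_X = 143/14 and q_X = 12.
Then q_Y = 19 − (5/12)·12 = 14.
Total export volume: 12 + 14 = 26.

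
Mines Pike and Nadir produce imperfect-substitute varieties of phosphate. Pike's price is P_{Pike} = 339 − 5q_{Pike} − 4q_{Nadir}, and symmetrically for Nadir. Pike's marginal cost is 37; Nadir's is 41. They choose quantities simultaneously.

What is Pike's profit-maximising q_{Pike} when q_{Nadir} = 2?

Mine Pike's profit: π = q_{Pike}(339 − 5q_{Pike} − 4q_{Nadir}) − 37q_{Pike}.
∂π/∂q_{Pike} = 302 − 10q_{Pike} − 4q_{Nadir} = 0 ⇒ q_{Pike} = 30.2 − 0.4q_{Nadir}.
At q_{Nadir} = 2: q_{Pike} = 30.2 − 0.4·2 = 29.4.

29.4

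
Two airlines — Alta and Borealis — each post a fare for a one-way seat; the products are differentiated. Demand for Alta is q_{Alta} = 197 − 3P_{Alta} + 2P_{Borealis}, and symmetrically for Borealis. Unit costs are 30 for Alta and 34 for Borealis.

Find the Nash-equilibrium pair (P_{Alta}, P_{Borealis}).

Alta's profit: π = (P_{Alta} − 30)(197 − 3P_{Alta} + 2P_{Borealis}).
∂π/∂P_{Alta} = 287 − 6P_{Alta} + 2P_{Borealis} = 0 ⇒ P_{Alta} = 287/6 + (1/3)P_{Borealis}.
Similarly P_{Borealis} = 299/6 + (1/3)P_{Alta}.
Solving the two reaction functions simultaneously: (1 − (1/3)(1/3))P_{Alta} = 287/6 + (1/3)·(299/6), so (8/9)P_{Alta} = 580/9 and P_{Alta} = 72.5.
Then P_{Borealis} = 299/6 + (1/3)·72.5 = 74.

72.5, 74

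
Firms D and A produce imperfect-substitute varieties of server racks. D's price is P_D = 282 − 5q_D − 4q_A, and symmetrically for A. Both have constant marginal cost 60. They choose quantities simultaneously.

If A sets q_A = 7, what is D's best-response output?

19.4

Firm D's profit: π = q_D(282 − 5q_D − 4q_A) − 60q_D.
∂π/∂q_D = 222 − 10q_D − 4q_A = 0 ⇒ q_D = 22.2 − 0.4q_A.
At q_A = 7: q_D = 22.2 − 0.4·7 = 19.4.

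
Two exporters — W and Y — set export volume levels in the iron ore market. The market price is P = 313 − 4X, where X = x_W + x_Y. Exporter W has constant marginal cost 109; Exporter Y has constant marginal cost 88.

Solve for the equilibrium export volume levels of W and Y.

Exporter W's profit: π = x_W(313 − 4(x_W + x_Y)) − 109x_W.
∂π/∂x_W = 204 − 8x_W − 4x_Y = 0, so x_W = 25.5 − 0.5x_Y.
By the same steps for Y: x_Y = 28.125 − 0.5x_W.
Substituting the second reaction function into the first: x_W = 25.5 − 0.5(28.125 − 0.5x_W), which gives 0.75x_W = 11.4375 ⇒ x_W = 15.25.
Then x_Y = 28.125 − 0.5·15.25 = 20.5.

15.25, 20.5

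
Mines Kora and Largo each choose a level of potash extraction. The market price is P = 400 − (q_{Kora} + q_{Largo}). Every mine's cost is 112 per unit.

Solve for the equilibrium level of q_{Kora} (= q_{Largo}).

96

Mine Kora's profit: π = q_{Kora}(400 − (q_{Kora} + q_{Largo})) − 112q_{Kora}.
∂π/∂q_{Kora} = 288 − 2q_{Kora} − q_{Largo} = 0, so q_{Kora} = 144 − 0.5q_{Largo}.
By symmetry q_{Largo} = q_{Kora}; substituting into the reaction function, 1.5q_{Kora} = 144 and q_{Kora} = 96.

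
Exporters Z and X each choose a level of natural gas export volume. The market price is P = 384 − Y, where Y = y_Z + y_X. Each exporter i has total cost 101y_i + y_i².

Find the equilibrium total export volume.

113.2

Exporter Z's profit: π = y_Z(384 − (y_Z + y_X)) − 101y_Z − y_Z².
∂π/∂y_Z = 283 − 4y_Z − y_X = 0, so y_Z = 70.75 − 0.25y_X.
The game is symmetric, so in equilibrium y_X = y_Z: the reaction function gives 1.25y_Z = 70.75, hence y_Z = 56.6.
Total export volume: 56.6 + 56.6 = 113.2.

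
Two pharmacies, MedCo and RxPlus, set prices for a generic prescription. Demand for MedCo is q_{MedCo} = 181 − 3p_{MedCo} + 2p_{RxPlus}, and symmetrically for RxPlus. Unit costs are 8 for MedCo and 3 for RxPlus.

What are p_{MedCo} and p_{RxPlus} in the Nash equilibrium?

50.3125, 48.4375

MedCo's profit: π = (p_{MedCo} − 8)(181 − 3p_{MedCo} + 2p_{RxPlus}).
∂π/∂p_{MedCo} = 205 − 6p_{MedCo} + 2p_{RxPlus} = 0 ⇒ p_{MedCo} = 205/6 + (1/3)p_{RxPlus}.
Similarly p_{RxPlus} = 95/3 + (1/3)p_{MedCo}.
Plugging p_{RxPlus} into MedCo's best response: p_{MedCo} = 205/6 + (1/3)(95/3 + (1/3)p_{MedCo}) ⇒ (8/9)p_{MedCo} = 805/18, so p_{MedCo} = 50.3125.
Then p_{RxPlus} = 95/3 + (1/3)·50.3125 = 48.4375.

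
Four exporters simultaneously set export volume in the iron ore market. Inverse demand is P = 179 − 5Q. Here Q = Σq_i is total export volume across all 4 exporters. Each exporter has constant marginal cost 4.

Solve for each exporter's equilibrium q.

7

A representative exporter's profit is π_i = q_i(179 − 5Q) − 4q_i, with Q = q_i + Σ_{j≠i} q_j.
First-order condition: 175 − 10q_i − 5Σ_{j≠i} q_j = 0.
With identical exporters, set every q_j = q: then 175 − 10q − 15q = 0, i.e. q = 175/25 = 7.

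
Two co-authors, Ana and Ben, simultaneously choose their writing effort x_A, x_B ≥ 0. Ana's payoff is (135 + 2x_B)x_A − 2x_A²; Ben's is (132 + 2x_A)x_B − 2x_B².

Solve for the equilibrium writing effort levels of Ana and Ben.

67, 66.5

Expanding Ana's payoff: 135x_A + 2x_Bx_A − 2x_A².
∂π/∂x_A = 135 + 2x_B − 4x_A = 0, so x_A = 33.75 + 0.5x_B.
Likewise for Ben: x_B = 33 + 0.5x_A.
Substituting the second reaction function into the first: x_A = 33.75 + 0.5(33 + 0.5x_A), which gives 0.75x_A = 50.25 ⇒ x_A = 67.
Then x_B = 33 + 0.5·67 = 66.5.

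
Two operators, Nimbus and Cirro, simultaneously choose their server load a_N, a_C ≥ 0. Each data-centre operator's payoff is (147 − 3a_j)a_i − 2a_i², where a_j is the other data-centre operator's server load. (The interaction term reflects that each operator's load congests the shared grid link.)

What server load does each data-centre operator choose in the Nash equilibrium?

Nimbus's payoff is (147 − 3a_C)a_N − 2a_N².
∂π/∂a_N = 147 − 3a_C − 4a_N = 0, so a_N = 36.75 − 0.75a_C.
By symmetry a_C = a_N; substituting into the reaction function, 1.75a_N = 36.75 and a_N = 21.

21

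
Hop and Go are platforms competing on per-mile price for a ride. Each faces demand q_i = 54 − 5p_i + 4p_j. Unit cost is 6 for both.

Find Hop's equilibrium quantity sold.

40

Hop's profit: π = (p_{Hop} − 6)(54 − 5p_{Hop} + 4p_{Go}).
∂π/∂p_{Hop} = 84 − 10p_{Hop} + 4p_{Go} = 0 ⇒ p_{Hop} = 8.4 + 0.4p_{Go}.
Setting p_{Hop} = p_{Go} in the reaction function: p_{Hop} = 8.4 + 0.4p_{Hop}, so p_{Hop} = 8.4 / 0.6 = 14.
q_{Hop} = 54 − 5·14 + 4·14 = 40.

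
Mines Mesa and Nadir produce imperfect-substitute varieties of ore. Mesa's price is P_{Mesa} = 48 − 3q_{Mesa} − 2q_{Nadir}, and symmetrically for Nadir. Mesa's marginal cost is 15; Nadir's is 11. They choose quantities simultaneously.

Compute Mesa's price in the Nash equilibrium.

Mine Mesa's profit: π = q_{Mesa}(48 − 3q_{Mesa} − 2q_{Nadir}) − 15q_{Mesa}.
∂π/∂q_{Mesa} = 33 − 6q_{Mesa} − 2q_{Nadir} = 0 ⇒ q_{Mesa} = 5.5 − (1/3)q_{Nadir}.
Similarly q_{Nadir} = 37/6 − (1/3)q_{Mesa}.
Plugging q_{Nadir} into Mesa's best response: q_{Mesa} = 5.5 − (1/3)(37/6 − (1/3)q_{Mesa}) ⇒ (8/9)q_{Mesa} = 31/9, so q_{Mesa} = 3.875.
Then q_{Nadir} = 37/6 − (1/3)·3.875 = 4.875.
P_{Mesa} = 48 − 3·3.875 − 2·4.875 = 26.625.

26.625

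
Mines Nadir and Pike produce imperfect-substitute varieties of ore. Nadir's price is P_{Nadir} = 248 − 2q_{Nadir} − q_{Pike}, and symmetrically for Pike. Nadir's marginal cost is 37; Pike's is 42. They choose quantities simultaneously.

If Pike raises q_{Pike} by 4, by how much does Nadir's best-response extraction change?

-1

Mine Nadir's profit: π = q_{Nadir}(248 − 2q_{Nadir} − q_{Pike}) − 37q_{Nadir}.
∂π/∂q_{Nadir} = 211 − 4q_{Nadir} − q_{Pike} = 0 ⇒ q_{Nadir} = 52.75 − 0.25q_{Pike}.
The reaction-function slope is −0.25, so a 4-unit rise in q_{Pike} moves q_{Nadir} by −0.25 × 4 = −1. Nadir's best response falls — the actions are strategic substitutes.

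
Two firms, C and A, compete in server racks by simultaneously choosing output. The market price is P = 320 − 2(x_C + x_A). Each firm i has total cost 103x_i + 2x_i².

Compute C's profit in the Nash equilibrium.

1883.56

Firm C's profit: π = x_C(320 − 2(x_C + x_A)) − 103x_C − 2x_C².
∂π/∂x_C = 217 − 8x_C − 2x_A = 0, so x_C = 27.125 − 0.25x_A.
By symmetry x_A = x_C; substituting into the reaction function, 1.25x_C = 27.125 and x_C = 21.7.
Price P = 320 − 2·43.4 = 233.2.
C's profit: (233.2 − 103)·21.7 − 2(21.7)² = 1883.56.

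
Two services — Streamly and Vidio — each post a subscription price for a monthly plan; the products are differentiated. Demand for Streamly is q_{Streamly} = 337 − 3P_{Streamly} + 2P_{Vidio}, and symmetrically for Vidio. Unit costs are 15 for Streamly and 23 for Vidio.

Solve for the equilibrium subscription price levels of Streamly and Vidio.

97, 100

Streamly's profit: π = (P_{Streamly} − 15)(337 − 3P_{Streamly} + 2P_{Vidio}).
∂π/∂P_{Streamly} = 382 − 6P_{Streamly} + 2P_{Vidio} = 0 ⇒ P_{Streamly} = 191/3 + (1/3)P_{Vidio}.
Similarly P_{Vidio} = 203/3 + (1/3)P_{Streamly}.
Solving the two reaction functions simultaneously: (1 − (1/3)(1/3))P_{Streamly} = 191/3 + (1/3)·(203/3), so (8/9)P_{Streamly} = 776/9 and P_{Streamly} = 97.
Then P_{Vidio} = 203/3 + (1/3)·97 = 100.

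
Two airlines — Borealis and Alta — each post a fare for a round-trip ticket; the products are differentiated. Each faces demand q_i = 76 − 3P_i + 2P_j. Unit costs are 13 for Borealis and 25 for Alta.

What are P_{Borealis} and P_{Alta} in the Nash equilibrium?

31, 35.5

Borealis's profit: π = (P_{Borealis} − 13)(76 − 3P_{Borealis} + 2P_{Alta}).
∂π/∂P_{Borealis} = 115 − 6P_{Borealis} + 2P_{Alta} = 0 ⇒ P_{Borealis} = 115/6 + (1/3)P_{Alta}.
Similarly P_{Alta} = 151/6 + (1/3)P_{Borealis}.
Substituting the second reaction function into the first: P_{Borealis} = 115/6 + (1/3)(151/6 + (1/3)P_{Borealis}), which gives (8/9)P_{Borealis} = 248/9 ⇒ P_{Borealis} = 31.
Then P_{Alta} = 151/6 + (1/3)·31 = 35.5.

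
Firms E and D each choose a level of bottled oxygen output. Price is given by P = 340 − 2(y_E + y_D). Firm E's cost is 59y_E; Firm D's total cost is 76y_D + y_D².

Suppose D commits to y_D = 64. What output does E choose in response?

Firm E's profit: π = y_E(340 − 2(y_E + y_D)) − 59y_E.
∂π/∂y_E = 281 − 4y_E − 2y_D = 0, so y_E = 70.25 − 0.5y_D.
At y_D = 64: y_E = 70.25 − 0.5·64 = 38.25.

38.25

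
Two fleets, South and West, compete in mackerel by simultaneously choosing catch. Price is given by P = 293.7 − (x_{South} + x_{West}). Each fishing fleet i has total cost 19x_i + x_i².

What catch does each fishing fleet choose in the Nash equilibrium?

Fishing fleet South's profit: π = x_{South}(293.7 − (x_{South} + x_{West})) − 19x_{South} − x_{South}².
∂π/∂x_{South} = 274.7 − 4x_{South} − x_{West} = 0, so x_{South} = 68.675 − 0.25x_{West}.
The game is symmetric, so in equilibrium x_{West} = x_{South}: the reaction function gives 1.25x_{South} = 68.675, hence x_{South} = 54.94.

54.94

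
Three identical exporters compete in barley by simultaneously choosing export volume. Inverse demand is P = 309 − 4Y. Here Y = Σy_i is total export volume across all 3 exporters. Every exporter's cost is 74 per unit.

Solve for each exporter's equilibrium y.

14.6875

A representative exporter's profit is π_i = y_i(309 − 4Y) − 74y_i, with Y = y_i + Σ_{j≠i} y_j.
First-order condition: 235 − 8y_i − 4Σ_{j≠i} y_j = 0.
In a symmetric equilibrium every exporter chooses the same y, so Σ_{j≠i} y_j = 2y. The condition becomes 235 − 16y = 0, giving y = 235/16 = 14.6875.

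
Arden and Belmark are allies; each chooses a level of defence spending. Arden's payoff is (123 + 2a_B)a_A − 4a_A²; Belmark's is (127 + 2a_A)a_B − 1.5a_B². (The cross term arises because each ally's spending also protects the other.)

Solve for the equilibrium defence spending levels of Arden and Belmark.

31.15, 63.1

Expanding Arden's payoff: 123a_A + 2a_Ba_A − 4a_A².
∂π/∂a_A = 123 + 2a_B − 8a_A = 0, so a_A = 15.375 + 0.25a_B.
Likewise for Belmark: a_B = 127/3 + (2/3)a_A.
Substituting the second reaction function into the first: a_A = 15.375 + 0.25(127/3 + (2/3)a_A), which gives (5/6)a_A = 623/24 ⇒ a_A = 31.15.
Then a_B = 127/3 + (2/3)·31.15 = 63.1.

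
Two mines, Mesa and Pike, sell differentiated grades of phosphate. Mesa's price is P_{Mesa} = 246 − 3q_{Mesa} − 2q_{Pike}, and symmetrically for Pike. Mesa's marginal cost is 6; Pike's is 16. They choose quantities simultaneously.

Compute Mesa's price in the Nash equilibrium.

97.875

Mine Mesa's profit: π = q_{Mesa}(246 − 3q_{Mesa} − 2q_{Pike}) − 6q_{Mesa}.
∂π/∂q_{Mesa} = 240 − 6q_{Mesa} − 2q_{Pike} = 0 ⇒ q_{Mesa} = 40 − (1/3)q_{Pike}.
Similarly q_{Pike} = 115/3 − (1/3)q_{Mesa}.
Plugging q_{Pike} into Mesa's best response: q_{Mesa} = 40 − (1/3)(115/3 − (1/3)q_{Mesa}) ⇒ (8/9)q_{Mesa} = 245/9, so q_{Mesa} = 30.625.
Then q_{Pike} = 115/3 − (1/3)·30.625 = 28.125.
P_{Mesa} = 246 − 3·30.625 − 2·28.125 = 97.875.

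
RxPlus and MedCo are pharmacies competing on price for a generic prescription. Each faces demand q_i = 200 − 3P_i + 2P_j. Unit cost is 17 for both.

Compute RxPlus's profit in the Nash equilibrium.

RxPlus's profit: π = (P_{RxPlus} − 17)(200 − 3P_{RxPlus} + 2P_{MedCo}).
∂π/∂P_{RxPlus} = 251 − 6P_{RxPlus} + 2P_{MedCo} = 0 ⇒ P_{RxPlus} = 251/6 + (1/3)P_{MedCo}.
The game is symmetric, so in equilibrium P_{MedCo} = P_{RxPlus}: the reaction function gives (2/3)P_{RxPlus} = 251/6, hence P_{RxPlus} = 62.75.
q_{RxPlus} = 200 − 3·62.75 + 2·62.75 = 137.25.
Profit = (62.75 − 17)·137.25 = 6279.1875.

6279.1875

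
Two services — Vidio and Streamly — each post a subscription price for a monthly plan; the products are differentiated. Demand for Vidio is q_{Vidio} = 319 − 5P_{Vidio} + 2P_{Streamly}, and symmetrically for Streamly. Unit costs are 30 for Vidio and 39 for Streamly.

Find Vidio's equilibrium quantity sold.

Vidio's profit: π = (P_{Vidio} − 30)(319 − 5P_{Vidio} + 2P_{Streamly}).
∂π/∂P_{Vidio} = 469 − 10P_{Vidio} + 2P_{Streamly} = 0 ⇒ P_{Vidio} = 46.9 + 0.2P_{Streamly}.
Similarly P_{Streamly} = 51.4 + 0.2P_{Vidio}.
Plugging P_{Streamly} into Vidio's best response: P_{Vidio} = 46.9 + 0.2(51.4 + 0.2P_{Vidio}) ⇒ 0.96P_{Vidio} = 57.18, so P_{Vidio} = 59.5625.
Then P_{Streamly} = 51.4 + 0.2·59.5625 = 63.3125.
q_{Vidio} = 319 − 5·59.5625 + 2·63.3125 = 147.8125.

147.8125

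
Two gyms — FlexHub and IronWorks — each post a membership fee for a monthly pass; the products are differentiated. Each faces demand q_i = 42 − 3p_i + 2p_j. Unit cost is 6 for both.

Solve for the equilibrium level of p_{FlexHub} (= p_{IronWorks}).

FlexHub's profit: π = (p_{FlexHub} − 6)(42 − 3p_{FlexHub} + 2p_{IronWorks}).
∂π/∂p_{FlexHub} = 60 − 6p_{FlexHub} + 2p_{IronWorks} = 0 ⇒ p_{FlexHub} = 10 + (1/3)p_{IronWorks}.
Setting p_{FlexHub} = p_{IronWorks} in the reaction function: p_{FlexHub} = 10 + (1/3)p_{FlexHub}, so p_{FlexHub} = 10 / (2/3) = 15.

15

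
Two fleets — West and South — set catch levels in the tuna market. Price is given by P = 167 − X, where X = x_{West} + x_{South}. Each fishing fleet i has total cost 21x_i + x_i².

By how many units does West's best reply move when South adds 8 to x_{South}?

-2

Fishing fleet West's profit: π = x_{West}(167 − (x_{West} + x_{South})) − 21x_{West} − x_{West}².
∂π/∂x_{West} = 146 − 4x_{West} − x_{South} = 0, so x_{West} = 36.5 − 0.25x_{South}.
The reaction-function slope is −0.25, so an 8-unit rise in x_{South} moves x_{West} by −0.25 × 8 = −2. West's best response falls — the actions are strategic substitutes.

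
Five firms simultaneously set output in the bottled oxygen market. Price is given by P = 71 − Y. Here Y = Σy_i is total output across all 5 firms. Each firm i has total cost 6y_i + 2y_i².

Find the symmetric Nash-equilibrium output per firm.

6.5

A representative firm's profit is π_i = y_i(71 − Y) − 6y_i − 2y_i², with Y = y_i + Σ_{j≠i} y_j.
First-order condition: 65 − 6y_i − Σ_{j≠i} y_j = 0.
In a symmetric equilibrium every firm chooses the same y, so Σ_{j≠i} y_j = 4y. The condition becomes 65 − 10y = 0, giving y = 65/10 = 6.5.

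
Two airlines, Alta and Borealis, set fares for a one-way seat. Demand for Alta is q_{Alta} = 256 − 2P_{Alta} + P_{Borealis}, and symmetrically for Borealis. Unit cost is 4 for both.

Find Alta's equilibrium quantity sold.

168

Alta's profit: π = (P_{Alta} − 4)(256 − 2P_{Alta} + P_{Borealis}).
∂π/∂P_{Alta} = 264 − 4P_{Alta} + P_{Borealis} = 0 ⇒ P_{Alta} = 66 + 0.25P_{Borealis}.
By symmetry P_{Borealis} = P_{Alta}; substituting into the reaction function, 0.75P_{Alta} = 66 and P_{Alta} = 88.
q_{Alta} = 256 − 2·88 + 88 = 168.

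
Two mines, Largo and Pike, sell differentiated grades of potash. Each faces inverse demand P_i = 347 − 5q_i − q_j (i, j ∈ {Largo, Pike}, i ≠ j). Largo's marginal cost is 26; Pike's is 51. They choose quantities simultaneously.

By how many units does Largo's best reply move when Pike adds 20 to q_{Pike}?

Mine Largo's profit: π = q_{Largo}(347 − 5q_{Largo} − q_{Pike}) − 26q_{Largo}.
∂π/∂q_{Largo} = 321 − 10q_{Largo} − q_{Pike} = 0 ⇒ q_{Largo} = 32.1 − 0.1q_{Pike}.
The reaction-function slope is −0.1, so a 20-unit rise in q_{Pike} moves q_{Largo} by −0.1 × 20 = −2. Largo's best response falls — the actions are strategic substitutes.

-2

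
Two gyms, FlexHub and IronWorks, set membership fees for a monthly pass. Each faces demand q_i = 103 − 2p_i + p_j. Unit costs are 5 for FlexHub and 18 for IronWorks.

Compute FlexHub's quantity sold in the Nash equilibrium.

FlexHub's profit: π = (p_{FlexHub} − 5)(103 − 2p_{FlexHub} + p_{IronWorks}).
∂π/∂p_{FlexHub} = 113 − 4p_{FlexHub} + p_{IronWorks} = 0 ⇒ p_{FlexHub} = 28.25 + 0.25p_{IronWorks}.
Similarly p_{IronWorks} = 34.75 + 0.25p_{FlexHub}.
Substituting the second reaction function into the first: p_{FlexHub} = 28.25 + 0.25(34.75 + 0.25p_{FlexHub}), which gives 0.9375p_{FlexHub} = 36.9375 ⇒ p_{FlexHub} = 39.4.
Then p_{IronWorks} = 34.75 + 0.25·39.4 = 44.6.
q_{FlexHub} = 103 − 2·39.4 + 44.6 = 68.8.

68.8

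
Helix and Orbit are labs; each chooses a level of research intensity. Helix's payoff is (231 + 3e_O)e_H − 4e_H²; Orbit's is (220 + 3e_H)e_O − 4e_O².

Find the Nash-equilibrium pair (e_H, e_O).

45.6, 44.6

Expanding Helix's payoff: 231e_H + 3e_Oe_H − 4e_H².
∂π/∂e_H = 231 + 3e_O − 8e_H = 0, so e_H = 28.875 + 0.375e_O.
Likewise for Orbit: e_O = 27.5 + 0.375e_H.
Substituting the second reaction function into the first: e_H = 28.875 + 0.375(27.5 + 0.375e_H), which gives (55/64)e_H = 39.1875 ⇒ e_H = 45.6.
Then e_O = 27.5 + 0.375·45.6 = 44.6.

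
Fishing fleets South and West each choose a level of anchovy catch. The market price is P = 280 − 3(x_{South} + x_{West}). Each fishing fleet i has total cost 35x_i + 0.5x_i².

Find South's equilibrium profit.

Fishing fleet South's profit: π = x_{South}(280 − 3(x_{South} + x_{West})) − 35x_{South} − 0.5x_{South}².
∂π/∂x_{South} = 245 − 7x_{South} − 3x_{West} = 0, so x_{South} = 35 − (3/7)x_{West}.
Setting x_{South} = x_{West} in the reaction function: x_{South} = 35 − (3/7)x_{South}, so x_{South} = 35 / (10/7) = 24.5.
Price P = 280 − 3·49 = 133.
South's profit: (133 − 35)·24.5 − 0.5(24.5)² = 2100.875.

2100.875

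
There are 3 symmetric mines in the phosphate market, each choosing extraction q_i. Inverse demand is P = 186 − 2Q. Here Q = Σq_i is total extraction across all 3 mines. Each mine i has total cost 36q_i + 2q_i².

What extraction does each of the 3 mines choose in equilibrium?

12.5

A representative mine's profit is π_i = q_i(186 − 2Q) − 36q_i − 2q_i², with Q = q_i + Σ_{j≠i} q_j.
First-order condition: 150 − 8q_i − 2Σ_{j≠i} q_j = 0.
With identical mines, set every q_j = q: then 150 − 8q − 4q = 0, i.e. q = 150/12 = 12.5.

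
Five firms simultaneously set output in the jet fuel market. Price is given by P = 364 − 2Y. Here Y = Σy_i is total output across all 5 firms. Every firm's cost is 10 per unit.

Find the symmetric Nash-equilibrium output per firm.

A representative firm's profit is π_i = y_i(364 − 2Y) − 10y_i, with Y = y_i + Σ_{j≠i} y_j.
First-order condition: 354 − 4y_i − 2Σ_{j≠i} y_j = 0.
Imposing symmetry (y_j = y for all j) turns Σ_{j≠i} y_j into 4y, so 354 = 12y and y = 29.5.

29.5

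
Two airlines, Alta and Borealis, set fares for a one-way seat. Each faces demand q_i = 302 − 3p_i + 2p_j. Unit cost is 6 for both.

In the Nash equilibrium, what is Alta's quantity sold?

Alta's profit: π = (p_{Alta} − 6)(302 − 3p_{Alta} + 2p_{Borealis}).
∂π/∂p_{Alta} = 320 − 6p_{Alta} + 2p_{Borealis} = 0 ⇒ p_{Alta} = 160/3 + (1/3)p_{Borealis}.
By symmetry p_{Borealis} = p_{Alta}; substituting into the reaction function, (2/3)p_{Alta} = 160/3 and p_{Alta} = 80.
q_{Alta} = 302 − 3·80 + 2·80 = 222.

222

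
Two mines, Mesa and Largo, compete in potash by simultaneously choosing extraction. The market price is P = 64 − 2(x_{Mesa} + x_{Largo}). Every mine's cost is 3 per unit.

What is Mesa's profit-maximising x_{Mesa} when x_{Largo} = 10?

Mine Mesa's profit: π = x_{Mesa}(64 − 2(x_{Mesa} + x_{Largo})) − 3x_{Mesa}.
∂π/∂x_{Mesa} = 61 − 4x_{Mesa} − 2x_{Largo} = 0, so x_{Mesa} = 15.25 − 0.5x_{Largo}.
At x_{Largo} = 10: x_{Mesa} = 15.25 − 0.5·10 = 10.25.

10.25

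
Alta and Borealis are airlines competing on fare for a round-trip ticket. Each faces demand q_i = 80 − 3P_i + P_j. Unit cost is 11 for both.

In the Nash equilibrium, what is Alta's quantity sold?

Alta's profit: π = (P_{Alta} − 11)(80 − 3P_{Alta} + P_{Borealis}).
∂π/∂P_{Alta} = 113 − 6P_{Alta} + P_{Borealis} = 0 ⇒ P_{Alta} = 113/6 + (1/6)P_{Borealis}.
By symmetry P_{Borealis} = P_{Alta}; substituting into the reaction function, (5/6)P_{Alta} = 113/6 and P_{Alta} = 22.6.
q_{Alta} = 80 − 3·22.6 + 22.6 = 34.8.

34.8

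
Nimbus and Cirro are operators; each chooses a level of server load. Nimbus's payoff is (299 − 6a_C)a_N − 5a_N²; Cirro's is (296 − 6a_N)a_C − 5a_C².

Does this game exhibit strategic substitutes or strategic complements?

strategic substitutes

Expanding Nimbus's payoff: 299a_N − 6a_Ca_N − 5a_N².
∂π/∂a_N = 299 − 6a_C − 10a_N = 0, so a_N = 29.9 − 0.6a_C.
The best-response slope da_N/da_C = −0.6 < 0: the reaction function is downward-sloping, so the choices are strategic substitutes.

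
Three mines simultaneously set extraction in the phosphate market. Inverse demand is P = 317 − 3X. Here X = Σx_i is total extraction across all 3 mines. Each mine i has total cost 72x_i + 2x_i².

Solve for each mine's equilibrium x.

15.3125

A representative mine's profit is π_i = x_i(317 − 3X) − 72x_i − 2x_i², with X = x_i + Σ_{j≠i} x_j.
First-order condition: 245 − 10x_i − 3Σ_{j≠i} x_j = 0.
With identical mines, set every x_j = x: then 245 − 10x − 6x = 0, i.e. x = 245/16 = 15.3125.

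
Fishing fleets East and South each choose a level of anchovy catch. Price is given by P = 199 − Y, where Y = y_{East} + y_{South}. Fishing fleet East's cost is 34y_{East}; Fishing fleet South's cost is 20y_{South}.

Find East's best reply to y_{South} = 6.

Fishing fleet East's profit: π = y_{East}(199 − (y_{East} + y_{South})) − 34y_{East}.
∂π/∂y_{East} = 165 − 2y_{East} − y_{South} = 0, so y_{East} = 82.5 − 0.5y_{South}.
At y_{South} = 6: y_{East} = 82.5 − 0.5·6 = 79.5.

79.5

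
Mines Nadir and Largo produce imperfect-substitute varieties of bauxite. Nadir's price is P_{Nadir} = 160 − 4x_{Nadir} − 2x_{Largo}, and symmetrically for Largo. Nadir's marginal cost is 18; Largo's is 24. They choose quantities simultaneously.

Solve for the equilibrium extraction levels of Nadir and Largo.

Mine Nadir's profit: π = x_{Nadir}(160 − 4x_{Nadir} − 2x_{Largo}) − 18x_{Nadir}.
∂π/∂x_{Nadir} = 142 − 8x_{Nadir} − 2x_{Largo} = 0 ⇒ x_{Nadir} = 17.75 − 0.25x_{Largo}.
Similarly x_{Largo} = 17 − 0.25x_{Nadir}.
Plugging x_{Largo} into Nadir's best response: x_{Nadir} = 17.75 − 0.25(17 − 0.25x_{Nadir}) ⇒ 0.9375x_{Nadir} = 13.5, so x_{Nadir} = 14.4.
Then x_{Largo} = 17 − 0.25·14.4 = 13.4.

14.4, 13.4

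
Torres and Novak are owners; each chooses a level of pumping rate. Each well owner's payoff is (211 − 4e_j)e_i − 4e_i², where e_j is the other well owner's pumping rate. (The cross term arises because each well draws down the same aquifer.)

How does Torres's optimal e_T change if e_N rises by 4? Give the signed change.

Torres's payoff is (211 − 4e_N)e_T − 4e_T².
∂π/∂e_T = 211 − 4e_N − 8e_T = 0, so e_T = 26.375 − 0.5e_N.
The reaction-function slope is −0.5, so a 4-unit rise in e_N moves e_T by −0.5 × 4 = −2. Torres's best response falls — the actions are strategic substitutes.

-2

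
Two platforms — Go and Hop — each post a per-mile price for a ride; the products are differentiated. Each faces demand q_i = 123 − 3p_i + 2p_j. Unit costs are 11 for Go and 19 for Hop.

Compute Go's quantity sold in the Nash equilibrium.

Go's profit: π = (p_{Go} − 11)(123 − 3p_{Go} + 2p_{Hop}).
∂π/∂p_{Go} = 156 − 6p_{Go} + 2p_{Hop} = 0 ⇒ p_{Go} = 26 + (1/3)p_{Hop}.
Similarly p_{Hop} = 30 + (1/3)p_{Go}.
Substituting the second reaction function into the first: p_{Go} = 26 + (1/3)(30 + (1/3)p_{Go}), which gives (8/9)p_{Go} = 36 ⇒ p_{Go} = 40.5.
Then p_{Hop} = 30 + (1/3)·40.5 = 43.5.
q_{Go} = 123 − 3·40.5 + 2·43.5 = 88.5.

88.5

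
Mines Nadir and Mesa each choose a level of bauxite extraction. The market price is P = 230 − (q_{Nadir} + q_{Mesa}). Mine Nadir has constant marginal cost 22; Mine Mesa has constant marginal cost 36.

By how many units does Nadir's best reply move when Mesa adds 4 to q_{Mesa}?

Mine Nadir's profit: π = q_{Nadir}(230 − (q_{Nadir} + q_{Mesa})) − 22q_{Nadir}.
∂π/∂q_{Nadir} = 208 − 2q_{Nadir} − q_{Mesa} = 0, so q_{Nadir} = 104 − 0.5q_{Mesa}.
The reaction-function slope is −0.5, so a 4-unit rise in q_{Mesa} moves q_{Nadir} by −0.5 × 4 = −2. Nadir's best response falls — the actions are strategic substitutes.

-2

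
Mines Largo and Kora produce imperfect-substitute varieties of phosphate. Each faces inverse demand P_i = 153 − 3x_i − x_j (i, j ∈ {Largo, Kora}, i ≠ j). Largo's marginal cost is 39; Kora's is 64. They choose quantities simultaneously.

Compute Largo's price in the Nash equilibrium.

90

Mine Largo's profit: π = x_{Largo}(153 − 3x_{Largo} − x_{Kora}) − 39x_{Largo}.
∂π/∂x_{Largo} = 114 − 6x_{Largo} − x_{Kora} = 0 ⇒ x_{Largo} = 19 − (1/6)x_{Kora}.
Similarly x_{Kora} = 89/6 − (1/6)x_{Largo}.
Substituting the second reaction function into the first: x_{Largo} = 19 − (1/6)(89/6 − (1/6)x_{Largo}), which gives (35/36)x_{Largo} = 595/36 ⇒ x_{Largo} = 17.
Then x_{Kora} = 89/6 − (1/6)·17 = 12.
P_{Largo} = 153 − 3·17 − 12 = 90.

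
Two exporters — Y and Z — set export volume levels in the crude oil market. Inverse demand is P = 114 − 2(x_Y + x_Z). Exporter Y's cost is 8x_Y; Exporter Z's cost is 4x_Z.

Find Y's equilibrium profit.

578

Exporter Y's profit: π = x_Y(114 − 2(x_Y + x_Z)) − 8x_Y.
∂π/∂x_Y = 106 − 4x_Y − 2x_Z = 0, so x_Y = 26.5 − 0.5x_Z.
By the same steps for Z: x_Z = 27.5 − 0.5x_Y.
Substituting the second reaction function into the first: x_Y = 26.5 − 0.5(27.5 − 0.5x_Y), which gives 0.75x_Y = 12.75 ⇒ x_Y = 17.
Then x_Z = 27.5 − 0.5·17 = 19.
Price P = 114 − 2·36 = 42.
Y's profit: (42 − 8)·17 = 578.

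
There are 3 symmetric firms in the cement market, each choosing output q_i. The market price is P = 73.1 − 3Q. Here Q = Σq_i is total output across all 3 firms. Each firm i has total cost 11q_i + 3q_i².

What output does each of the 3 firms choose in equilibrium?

3.45

A representative firm's profit is π_i = q_i(73.1 − 3Q) − 11q_i − 3q_i², with Q = q_i + Σ_{j≠i} q_j.
First-order condition: 62.1 − 12q_i − 3Σ_{j≠i} q_j = 0.
In a symmetric equilibrium every firm chooses the same q, so Σ_{j≠i} q_j = 2q. The condition becomes 62.1 − 18q = 0, giving q = 62.1/18 = 3.45.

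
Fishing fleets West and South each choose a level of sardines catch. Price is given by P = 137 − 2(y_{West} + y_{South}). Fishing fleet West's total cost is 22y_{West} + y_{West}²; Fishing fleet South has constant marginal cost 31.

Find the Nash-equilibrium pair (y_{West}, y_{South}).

12.4, 20.3

Fishing fleet West's profit: π = y_{West}(137 − 2(y_{West} + y_{South})) − 22y_{West} − y_{West}².
∂π/∂y_{West} = 115 − 6y_{West} − 2y_{South} = 0, so y_{West} = 115/6 − (1/3)y_{South}.
For South: ∂π/∂y_{South} = 106 − 4y_{South} − 2y_{West} = 0 ⇒ y_{South} = 26.5 − 0.5y_{West}.
Plugging y_{South} into West's best response: y_{West} = 115/6 − (1/3)(26.5 − 0.5y_{West}) ⇒ (5/6)y_{West} = 31/3, so y_{West} = 12.4.
Then y_{South} = 26.5 − 0.5·12.4 = 20.3.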